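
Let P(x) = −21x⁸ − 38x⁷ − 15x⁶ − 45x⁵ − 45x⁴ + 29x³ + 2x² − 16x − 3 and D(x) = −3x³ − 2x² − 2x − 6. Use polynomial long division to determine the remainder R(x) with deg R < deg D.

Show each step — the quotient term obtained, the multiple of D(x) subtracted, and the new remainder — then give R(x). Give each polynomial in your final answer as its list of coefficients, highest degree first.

Step 1: lead(−21x⁸ − 38x⁷ − 15x⁶ − 45x⁵ − 45x⁴ + 29x³ + 2x² − 16x − 3) ÷ lead(D) = −21x⁸ ÷ −3x³ = 7x⁵. Subtract (7x⁵)·D = −21x⁸ − 14x⁷ − 14x⁶ − 42x⁵. Remainder: −24x⁷ − x⁶ − 3x⁵ − 45x⁴ + 29x³ + 2x² − 16x − 3.
Step 2: lead(−24x⁷ − x⁶ − 3x⁵ − 45x⁴ + 29x³ + 2x² − 16x − 3) ÷ lead(D) = −24x⁷ ÷ −3x³ = 8x⁴. Subtract (8x⁴)·D = −24x⁷ − 16x⁶ − 16x⁵ − 48x⁴. Remainder: 15x⁶ + 13x⁵ + 3x⁴ + 29x³ + 2x² − 16x − 3.
Step 3: lead(15x⁶ + 13x⁵ + 3x⁴ + 29x³ + 2x² − 16x − 3) ÷ lead(D) = 15x⁶ ÷ −3x³ = −5x³. Subtract (−5x³)·D = 15x⁶ + 10x⁵ + 10x⁴ + 30x³. Remainder: 3x⁵ − 7x⁴ − x³ + 2x² − 16x − 3.
Step 4: lead(3x⁵ − 7x⁴ − x³ + 2x² − 16x − 3) ÷ lead(D) = 3x⁵ ÷ −3x³ = −x². Subtract (−x²)·D = 3x⁵ + 2x⁴ + 2x³ + 6x². Remainder: −9x⁴ − 3x³ − 4x² − 16x − 3.
Step 5: lead(−9x⁴ − 3x³ − 4x² − 16x − 3) ÷ lead(D) = −9x⁴ ÷ −3x³ = 3x. Subtract (3x)·D = −9x⁴ − 6x³ − 6x² − 18x. Remainder: 3x³ + 2x² + 2x − 3.
Step 6: lead(3x³ + 2x² + 2x − 3) ÷ lead(D) = 3x³ ÷ −3x³ = −1. Subtract (−1)·D = 3x³ + 2x² + 2x + 6. Remainder: −9.

R = [-9]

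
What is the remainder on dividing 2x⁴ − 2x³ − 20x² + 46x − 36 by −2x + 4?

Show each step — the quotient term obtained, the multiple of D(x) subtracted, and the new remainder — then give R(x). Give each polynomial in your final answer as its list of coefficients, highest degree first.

R = [-8]

Step 1: lead(2x⁴ − 2x³ − 20x² + 46x − 36) ÷ lead(D) = 2x⁴ ÷ −2x = −x³. Subtract (−x³)·D = 2x⁴ − 4x³. Remainder: 2x³ − 20x² + 46x − 36.
Step 2: lead(2x³ − 20x² + 46x − 36) ÷ lead(D) = 2x³ ÷ −2x = −x². Subtract (−x²)·D = 2x³ − 4x². Remainder: −16x² + 46x − 36.
Step 3: lead(−16x² + 46x − 36) ÷ lead(D) = −16x² ÷ −2x = 8x. Subtract (8x)·D = −16x² + 32x. Remainder: 14x − 36.
Step 4: lead(14x − 36) ÷ lead(D) = 14x ÷ −2x = −7. Subtract (−7)·D = 14x − 28. Remainder: −8.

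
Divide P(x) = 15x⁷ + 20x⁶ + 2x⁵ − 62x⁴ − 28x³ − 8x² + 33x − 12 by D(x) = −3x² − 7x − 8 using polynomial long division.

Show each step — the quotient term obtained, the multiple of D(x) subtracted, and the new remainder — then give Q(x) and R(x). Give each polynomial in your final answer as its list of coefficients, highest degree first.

Q = [-5, 5, 1, 5, -5, 1]; R = [-4]

Step 1: lead(15x⁷ + 20x⁶ + 2x⁵ − 62x⁴ − 28x³ − 8x² + 33x − 12) ÷ lead(D) = 15x⁷ ÷ −3x² = −5x⁵. Subtract (−5x⁵)·D = 15x⁷ + 35x⁶ + 40x⁵. Remainder: −15x⁶ − 38x⁵ − 62x⁴ − 28x³ − 8x² + 33x − 12.
Step 2: lead(−15x⁶ − 38x⁵ − 62x⁴ − 28x³ − 8x² + 33x − 12) ÷ lead(D) = −15x⁶ ÷ −3x² = 5x⁴. Subtract (5x⁴)·D = −15x⁶ − 35x⁵ − 40x⁴. Remainder: −3x⁵ − 22x⁴ − 28x³ − 8x² + 33x − 12.
Step 3: lead(−3x⁵ − 22x⁴ − 28x³ − 8x² + 33x − 12) ÷ lead(D) = −3x⁵ ÷ −3x² = x³. Subtract (x³)·D = −3x⁵ − 7x⁴ − 8x³. Remainder: −15x⁴ − 20x³ − 8x² + 33x − 12.
Step 4: lead(−15x⁴ − 20x³ − 8x² + 33x − 12) ÷ lead(D) = −15x⁴ ÷ −3x² = 5x². Subtract (5x²)·D = −15x⁴ − 35x³ − 40x². Remainder: 15x³ + 32x² + 33x − 12.
Step 5: lead(15x³ + 32x² + 33x − 12) ÷ lead(D) = 15x³ ÷ −3x² = −5x. Subtract (−5x)·D = 15x³ + 35x² + 40x. Remainder: −3x² − 7x − 12.
Step 6: lead(−3x² − 7x − 12) ÷ lead(D) = −3x² ÷ −3x² = 1. Subtract (1)·D = −3x² − 7x − 8. Remainder: −4.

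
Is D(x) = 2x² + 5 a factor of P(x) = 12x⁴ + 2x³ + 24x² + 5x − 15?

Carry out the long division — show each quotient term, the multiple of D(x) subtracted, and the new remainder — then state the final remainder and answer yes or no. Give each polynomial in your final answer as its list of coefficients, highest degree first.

Step 1: lead(12x⁴ + 2x³ + 24x² + 5x − 15) ÷ lead(D) = 12x⁴ ÷ 2x² = 6x². Subtract (6x²)·D = 12x⁴ + 30x². Remainder: 2x³ − 6x² + 5x − 15.
Step 2: lead(2x³ − 6x² + 5x − 15) ÷ lead(D) = 2x³ ÷ 2x² = x. Subtract (x)·D = 2x³ + 5x. Remainder: −6x² − 15.
Step 3: lead(−6x² − 15) ÷ lead(D) = −6x² ÷ 2x² = −3. Subtract (−3)·D = −6x² − 15. Remainder: 0.

R = [0], so D(x) is a factor of P(x). yes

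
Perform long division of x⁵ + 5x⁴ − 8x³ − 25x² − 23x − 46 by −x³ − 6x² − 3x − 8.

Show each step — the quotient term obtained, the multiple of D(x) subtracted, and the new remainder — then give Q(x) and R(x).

Step 1: lead(x⁵ + 5x⁴ − 8x³ − 25x² − 23x − 46) ÷ lead(D) = x⁵ ÷ −x³ = −x². Subtract (−x²)·D = x⁵ + 6x⁴ + 3x³ + 8x². Remainder: −x⁴ − 11x³ − 33x² − 23x − 46.
Step 2: lead(−x⁴ − 11x³ − 33x² − 23x − 46) ÷ lead(D) = −x⁴ ÷ −x³ = x. Subtract (x)·D = −x⁴ − 6x³ − 3x² − 8x. Remainder: −5x³ − 30x² − 15x − 46.
Step 3: lead(−5x³ − 30x² − 15x − 46) ÷ lead(D) = −5x³ ÷ −x³ = 5. Subtract (5)·D = −5x³ − 30x² − 15x − 40. Remainder: −6.

Q(x) = −x² + x + 5; R(x) = −6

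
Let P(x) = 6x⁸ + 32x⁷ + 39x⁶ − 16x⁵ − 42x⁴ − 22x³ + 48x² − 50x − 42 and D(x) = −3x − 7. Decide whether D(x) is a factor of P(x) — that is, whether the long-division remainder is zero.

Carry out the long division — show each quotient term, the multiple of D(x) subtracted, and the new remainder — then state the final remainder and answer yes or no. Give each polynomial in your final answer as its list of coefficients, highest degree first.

Step 1: lead(6x⁸ + 32x⁷ + 39x⁶ − 16x⁵ − 42x⁴ − 22x³ + 48x² − 50x − 42) ÷ lead(D) = 6x⁸ ÷ −3x = −2x⁷. Subtract (−2x⁷)·D = 6x⁸ + 14x⁷. Remainder: 18x⁷ + 39x⁶ − 16x⁵ − 42x⁴ − 22x³ + 48x² − 50x − 42.
Step 2: lead(18x⁷ + 39x⁶ − 16x⁵ − 42x⁴ − 22x³ + 48x² − 50x − 42) ÷ lead(D) = 18x⁷ ÷ −3x = −6x⁶. Subtract (−6x⁶)·D = 18x⁷ + 42x⁶. Remainder: −3x⁶ − 16x⁵ − 42x⁴ − 22x³ + 48x² − 50x − 42.
Step 3: lead(−3x⁶ − 16x⁵ − 42x⁴ − 22x³ + 48x² − 50x − 42) ÷ lead(D) = −3x⁶ ÷ −3x = x⁵. Subtract (x⁵)·D = −3x⁶ − 7x⁵. Remainder: −9x⁵ − 42x⁴ − 22x³ + 48x² − 50x − 42.
Step 4: lead(−9x⁵ − 42x⁴ − 22x³ + 48x² − 50x − 42) ÷ lead(D) = −9x⁵ ÷ −3x = 3x⁴. Subtract (3x⁴)·D = −9x⁵ − 21x⁴. Remainder: −21x⁴ − 22x³ + 48x² − 50x − 42.
Step 5: lead(−21x⁴ − 22x³ + 48x² − 50x − 42) ÷ lead(D) = −21x⁴ ÷ −3x = 7x³. Subtract (7x³)·D = −21x⁴ − 49x³. Remainder: 27x³ + 48x² − 50x − 42.
Step 6: lead(27x³ + 48x² − 50x − 42) ÷ lead(D) = 27x³ ÷ −3x = −9x². Subtract (−9x²)·D = 27x³ + 63x². Remainder: −15x² − 50x − 42.
Step 7: lead(−15x² − 50x − 42) ÷ lead(D) = −15x² ÷ −3x = 5x. Subtract (5x)·D = −15x² − 35x. Remainder: −15x − 42.
Step 8: lead(−15x − 42) ÷ lead(D) = −15x ÷ −3x = 5. Subtract (5)·D = −15x − 35. Remainder: −7.

R = [-7], so D(x) is not a factor of P(x). no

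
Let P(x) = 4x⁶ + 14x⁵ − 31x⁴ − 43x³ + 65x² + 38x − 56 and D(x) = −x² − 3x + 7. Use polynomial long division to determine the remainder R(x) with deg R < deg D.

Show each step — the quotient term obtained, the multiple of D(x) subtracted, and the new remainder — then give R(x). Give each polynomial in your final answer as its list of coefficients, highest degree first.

R = [0]

Step 1: lead(4x⁶ + 14x⁵ − 31x⁴ − 43x³ + 65x² + 38x − 56) ÷ lead(D) = 4x⁶ ÷ −x² = −4x⁴. Subtract (−4x⁴)·D = 4x⁶ + 12x⁵ − 28x⁴. Remainder: 2x⁵ − 3x⁴ − 43x³ + 65x² + 38x − 56.
Step 2: lead(2x⁵ − 3x⁴ − 43x³ + 65x² + 38x − 56) ÷ lead(D) = 2x⁵ ÷ −x² = −2x³. Subtract (−2x³)·D = 2x⁵ + 6x⁴ − 14x³. Remainder: −9x⁴ − 29x³ + 65x² + 38x − 56.
Step 3: lead(−9x⁴ − 29x³ + 65x² + 38x − 56) ÷ lead(D) = −9x⁴ ÷ −x² = 9x². Subtract (9x²)·D = −9x⁴ − 27x³ + 63x². Remainder: −2x³ + 2x² + 38x − 56.
Step 4: lead(−2x³ + 2x² + 38x − 56) ÷ lead(D) = −2x³ ÷ −x² = 2x. Subtract (2x)·D = −2x³ − 6x² + 14x. Remainder: 8x² + 24x − 56.
Step 5: lead(8x² + 24x − 56) ÷ lead(D) = 8x² ÷ −x² = −8. Subtract (−8)·D = 8x² + 24x − 56. Remainder: 0.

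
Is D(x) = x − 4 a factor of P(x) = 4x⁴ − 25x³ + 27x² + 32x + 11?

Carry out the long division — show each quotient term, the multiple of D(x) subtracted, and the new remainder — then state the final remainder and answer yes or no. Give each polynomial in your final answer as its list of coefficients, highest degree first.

R = [-5], so D(x) is not a factor of P(x). no

Step 1: lead(4x⁴ − 25x³ + 27x² + 32x + 11) ÷ lead(D) = 4x⁴ ÷ x = 4x³. Subtract (4x³)·D = 4x⁴ − 16x³. Remainder: −9x³ + 27x² + 32x + 11.
Step 2: lead(−9x³ + 27x² + 32x + 11) ÷ lead(D) = −9x³ ÷ x = −9x². Subtract (−9x²)·D = −9x³ + 36x². Remainder: −9x² + 32x + 11.
Step 3: lead(−9x² + 32x + 11) ÷ lead(D) = −9x² ÷ x = −9x. Subtract (−9x)·D = −9x² + 36x. Remainder: −4x + 11.
Step 4: lead(−4x + 11) ÷ lead(D) = −4x ÷ x = −4. Subtract (−4)·D = −4x + 16. Remainder: −5.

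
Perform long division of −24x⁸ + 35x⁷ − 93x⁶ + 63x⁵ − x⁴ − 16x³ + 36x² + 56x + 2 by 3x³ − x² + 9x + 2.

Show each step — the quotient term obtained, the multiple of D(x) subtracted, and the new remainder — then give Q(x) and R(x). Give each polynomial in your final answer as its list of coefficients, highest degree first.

Step 1: lead(−24x⁸ + 35x⁷ − 93x⁶ + 63x⁵ − x⁴ − 16x³ + 36x² + 56x + 2) ÷ lead(D) = −24x⁸ ÷ 3x³ = −8x⁵. Subtract (−8x⁵)·D = −24x⁸ + 8x⁷ − 72x⁶ − 16x⁵. Remainder: 27x⁷ − 21x⁶ + 79x⁵ − x⁴ − 16x³ + 36x² + 56x + 2.
Step 2: lead(27x⁷ − 21x⁶ + 79x⁵ − x⁴ − 16x³ + 36x² + 56x + 2) ÷ lead(D) = 27x⁷ ÷ 3x³ = 9x⁴. Subtract (9x⁴)·D = 27x⁷ − 9x⁶ + 81x⁵ + 18x⁴. Remainder: −12x⁶ − 2x⁵ − 19x⁴ − 16x³ + 36x² + 56x + 2.
Step 3: lead(−12x⁶ − 2x⁵ − 19x⁴ − 16x³ + 36x² + 56x + 2) ÷ lead(D) = −12x⁶ ÷ 3x³ = −4x³. Subtract (−4x³)·D = −12x⁶ + 4x⁵ − 36x⁴ − 8x³. Remainder: −6x⁵ + 17x⁴ − 8x³ + 36x² + 56x + 2.
Step 4: lead(−6x⁵ + 17x⁴ − 8x³ + 36x² + 56x + 2) ÷ lead(D) = −6x⁵ ÷ 3x³ = −2x². Subtract (−2x²)·D = −6x⁵ + 2x⁴ − 18x³ − 4x². Remainder: 15x⁴ + 10x³ + 40x² + 56x + 2.
Step 5: lead(15x⁴ + 10x³ + 40x² + 56x + 2) ÷ lead(D) = 15x⁴ ÷ 3x³ = 5x. Subtract (5x)·D = 15x⁴ − 5x³ + 45x² + 10x. Remainder: 15x³ − 5x² + 46x + 2.
Step 6: lead(15x³ − 5x² + 46x + 2) ÷ lead(D) = 15x³ ÷ 3x³ = 5. Subtract (5)·D = 15x³ − 5x² + 45x + 10. Remainder: x − 8.

Q = [-8, 9, -4, -2, 5, 5]; R = [1, -8]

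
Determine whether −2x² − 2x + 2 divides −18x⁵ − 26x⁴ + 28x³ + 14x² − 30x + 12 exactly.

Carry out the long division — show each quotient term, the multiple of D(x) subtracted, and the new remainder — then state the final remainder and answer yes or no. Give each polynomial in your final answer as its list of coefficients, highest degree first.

Step 1: lead(−18x⁵ − 26x⁴ + 28x³ + 14x² − 30x + 12) ÷ lead(D) = −18x⁵ ÷ −2x² = 9x³. Subtract (9x³)·D = −18x⁵ − 18x⁴ + 18x³. Remainder: −8x⁴ + 10x³ + 14x² − 30x + 12.
Step 2: lead(−8x⁴ + 10x³ + 14x² − 30x + 12) ÷ lead(D) = −8x⁴ ÷ −2x² = 4x². Subtract (4x²)·D = −8x⁴ − 8x³ + 8x². Remainder: 18x³ + 6x² − 30x + 12.
Step 3: lead(18x³ + 6x² − 30x + 12) ÷ lead(D) = 18x³ ÷ −2x² = −9x. Subtract (−9x)·D = 18x³ + 18x² − 18x. Remainder: −12x² − 12x + 12.
Step 4: lead(−12x² − 12x + 12) ÷ lead(D) = −12x² ÷ −2x² = 6. Subtract (6)·D = −12x² − 12x + 12. Remainder: 0.

R = [0], so D(x) is a factor of P(x). yes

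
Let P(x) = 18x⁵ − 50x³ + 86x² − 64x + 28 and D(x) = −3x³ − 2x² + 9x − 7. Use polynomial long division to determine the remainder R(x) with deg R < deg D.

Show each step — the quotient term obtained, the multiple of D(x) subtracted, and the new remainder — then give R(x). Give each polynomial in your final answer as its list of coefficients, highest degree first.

Step 1: lead(18x⁵ − 50x³ + 86x² − 64x + 28) ÷ lead(D) = 18x⁵ ÷ −3x³ = −6x². Subtract (−6x²)·D = 18x⁵ + 12x⁴ − 54x³ + 42x². Remainder: −12x⁴ + 4x³ + 44x² − 64x + 28.
Step 2: lead(−12x⁴ + 4x³ + 44x² − 64x + 28) ÷ lead(D) = −12x⁴ ÷ −3x³ = 4x. Subtract (4x)·D = −12x⁴ − 8x³ + 36x² − 28x. Remainder: 12x³ + 8x² − 36x + 28.
Step 3: lead(12x³ + 8x² − 36x + 28) ÷ lead(D) = 12x³ ÷ −3x³ = −4. Subtract (−4)·D = 12x³ + 8x² − 36x + 28. Remainder: 0.

R = [0]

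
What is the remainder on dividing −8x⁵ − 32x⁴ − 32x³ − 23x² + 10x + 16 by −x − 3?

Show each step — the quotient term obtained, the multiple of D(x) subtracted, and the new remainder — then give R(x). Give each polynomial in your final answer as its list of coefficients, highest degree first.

R = [-5]

Step 1: lead(−8x⁵ − 32x⁴ − 32x³ − 23x² + 10x + 16) ÷ lead(D) = −8x⁵ ÷ −x = 8x⁴. Subtract (8x⁴)·D = −8x⁵ − 24x⁴. Remainder: −8x⁴ − 32x³ − 23x² + 10x + 16.
Step 2: lead(−8x⁴ − 32x³ − 23x² + 10x + 16) ÷ lead(D) = −8x⁴ ÷ −x = 8x³. Subtract (8x³)·D = −8x⁴ − 24x³. Remainder: −8x³ − 23x² + 10x + 16.
Step 3: lead(−8x³ − 23x² + 10x + 16) ÷ lead(D) = −8x³ ÷ −x = 8x². Subtract (8x²)·D = −8x³ − 24x². Remainder: x² + 10x + 16.
Step 4: lead(x² + 10x + 16) ÷ lead(D) = x² ÷ −x = −x. Subtract (−x)·D = x² + 3x. Remainder: 7x + 16.
Step 5: lead(7x + 16) ÷ lead(D) = 7x ÷ −x = −7. Subtract (−7)·D = 7x + 21. Remainder: −5.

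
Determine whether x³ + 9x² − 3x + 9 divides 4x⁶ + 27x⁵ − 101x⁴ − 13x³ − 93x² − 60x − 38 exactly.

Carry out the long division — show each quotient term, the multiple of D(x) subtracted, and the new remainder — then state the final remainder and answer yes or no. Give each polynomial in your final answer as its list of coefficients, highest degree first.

R = [-2], so D(x) is not a factor of P(x). no

Step 1: lead(4x⁶ + 27x⁵ − 101x⁴ − 13x³ − 93x² − 60x − 38) ÷ lead(D) = 4x⁶ ÷ x³ = 4x³. Subtract (4x³)·D = 4x⁶ + 36x⁵ − 12x⁴ + 36x³. Remainder: −9x⁵ − 89x⁴ − 49x³ − 93x² − 60x − 38.
Step 2: lead(−9x⁵ − 89x⁴ − 49x³ − 93x² − 60x − 38) ÷ lead(D) = −9x⁵ ÷ x³ = −9x². Subtract (−9x²)·D = −9x⁵ − 81x⁴ + 27x³ − 81x². Remainder: −8x⁴ − 76x³ − 12x² − 60x − 38.
Step 3: lead(−8x⁴ − 76x³ − 12x² − 60x − 38) ÷ lead(D) = −8x⁴ ÷ x³ = −8x. Subtract (−8x)·D = −8x⁴ − 72x³ + 24x² − 72x. Remainder: −4x³ − 36x² + 12x − 38.
Step 4: lead(−4x³ − 36x² + 12x − 38) ÷ lead(D) = −4x³ ÷ x³ = −4. Subtract (−4)·D = −4x³ − 36x² + 12x − 36. Remainder: −2.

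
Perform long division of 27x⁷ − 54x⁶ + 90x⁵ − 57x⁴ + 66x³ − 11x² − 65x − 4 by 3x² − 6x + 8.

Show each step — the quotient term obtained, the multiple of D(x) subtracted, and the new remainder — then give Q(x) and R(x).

Q(x) = 9x⁵ + 6x³ − 7x² − 8x − 1; R(x) = −7x + 4

Step 1: lead(27x⁷ − 54x⁶ + 90x⁵ − 57x⁴ + 66x³ − 11x² − 65x − 4) ÷ lead(D) = 27x⁷ ÷ 3x² = 9x⁵. Subtract (9x⁵)·D = 27x⁷ − 54x⁶ + 72x⁵. Remainder: 18x⁵ − 57x⁴ + 66x³ − 11x² − 65x − 4.
Step 2: lead(18x⁵ − 57x⁴ + 66x³ − 11x² − 65x − 4) ÷ lead(D) = 18x⁵ ÷ 3x² = 6x³. Subtract (6x³)·D = 18x⁵ − 36x⁴ + 48x³. Remainder: −21x⁴ + 18x³ − 11x² − 65x − 4.
Step 3: lead(−21x⁴ + 18x³ − 11x² − 65x − 4) ÷ lead(D) = −21x⁴ ÷ 3x² = −7x². Subtract (−7x²)·D = −21x⁴ + 42x³ − 56x². Remainder: −24x³ + 45x² − 65x − 4.
Step 4: lead(−24x³ + 45x² − 65x − 4) ÷ lead(D) = −24x³ ÷ 3x² = −8x. Subtract (−8x)·D = −24x³ + 48x² − 64x. Remainder: −3x² − x − 4.
Step 5: lead(−3x² − x − 4) ÷ lead(D) = −3x² ÷ 3x² = −1. Subtract (−1)·D = −3x² + 6x − 8. Remainder: −7x + 4.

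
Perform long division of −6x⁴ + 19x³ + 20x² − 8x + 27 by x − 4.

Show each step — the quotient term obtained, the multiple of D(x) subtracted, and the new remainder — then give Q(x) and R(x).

Step 1: lead(−6x⁴ + 19x³ + 20x² − 8x + 27) ÷ lead(D) = −6x⁴ ÷ x = −6x³. Subtract (−6x³)·D = −6x⁴ + 24x³. Remainder: −5x³ + 20x² − 8x + 27.
Step 2: lead(−5x³ + 20x² − 8x + 27) ÷ lead(D) = −5x³ ÷ x = −5x². Subtract (−5x²)·D = −5x³ + 20x². Remainder: −8x + 27.
Step 3: lead(−8x + 27) ÷ lead(D) = −8x ÷ x = −8. Subtract (−8)·D = −8x + 32. Remainder: −5.

Q(x) = −6x³ − 5x² − 8; R(x) = −5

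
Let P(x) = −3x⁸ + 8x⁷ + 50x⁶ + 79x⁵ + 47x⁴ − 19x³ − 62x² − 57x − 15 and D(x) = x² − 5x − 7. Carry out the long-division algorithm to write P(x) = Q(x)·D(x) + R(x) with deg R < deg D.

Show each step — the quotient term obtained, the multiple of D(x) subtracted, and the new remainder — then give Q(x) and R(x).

Q(x) = −3x⁶ − 7x⁵ − 6x⁴ + 5x² + 6x + 3; R(x) = 6

Step 1: lead(−3x⁸ + 8x⁷ + 50x⁶ + 79x⁵ + 47x⁴ − 19x³ − 62x² − 57x − 15) ÷ lead(D) = −3x⁸ ÷ x² = −3x⁶. Subtract (−3x⁶)·D = −3x⁸ + 15x⁷ + 21x⁶. Remainder: −7x⁷ + 29x⁶ + 79x⁵ + 47x⁴ − 19x³ − 62x² − 57x − 15.
Step 2: lead(−7x⁷ + 29x⁶ + 79x⁵ + 47x⁴ − 19x³ − 62x² − 57x − 15) ÷ lead(D) = −7x⁷ ÷ x² = −7x⁵. Subtract (−7x⁵)·D = −7x⁷ + 35x⁶ + 49x⁵. Remainder: −6x⁶ + 30x⁵ + 47x⁴ − 19x³ − 62x² − 57x − 15.
Step 3: lead(−6x⁶ + 30x⁵ + 47x⁴ − 19x³ − 62x² − 57x − 15) ÷ lead(D) = −6x⁶ ÷ x² = −6x⁴. Subtract (−6x⁴)·D = −6x⁶ + 30x⁵ + 42x⁴. Remainder: 5x⁴ − 19x³ − 62x² − 57x − 15.
Step 4: lead(5x⁴ − 19x³ − 62x² − 57x − 15) ÷ lead(D) = 5x⁴ ÷ x² = 5x². Subtract (5x²)·D = 5x⁴ − 25x³ − 35x². Remainder: 6x³ − 27x² − 57x − 15.
Step 5: lead(6x³ − 27x² − 57x − 15) ÷ lead(D) = 6x³ ÷ x² = 6x. Subtract (6x)·D = 6x³ − 30x² − 42x. Remainder: 3x² − 15x − 15.
Step 6: lead(3x² − 15x − 15) ÷ lead(D) = 3x² ÷ x² = 3. Subtract (3)·D = 3x² − 15x − 21. Remainder: 6.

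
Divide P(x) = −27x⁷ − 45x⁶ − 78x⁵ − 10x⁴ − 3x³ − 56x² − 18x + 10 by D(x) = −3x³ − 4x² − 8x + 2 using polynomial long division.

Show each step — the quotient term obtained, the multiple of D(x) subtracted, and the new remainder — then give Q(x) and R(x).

Q(x) = 9x⁴ + 3x³ − 2x² + 4x + 3; R(x) = −8x² − 2x + 4

Step 1: lead(−27x⁷ − 45x⁶ − 78x⁵ − 10x⁴ − 3x³ − 56x² − 18x + 10) ÷ lead(D) = −27x⁷ ÷ −3x³ = 9x⁴. Subtract (9x⁴)·D = −27x⁷ − 36x⁶ − 72x⁵ + 18x⁴. Remainder: −9x⁶ − 6x⁵ − 28x⁴ − 3x³ − 56x² − 18x + 10.
Step 2: lead(−9x⁶ − 6x⁵ − 28x⁴ − 3x³ − 56x² − 18x + 10) ÷ lead(D) = −9x⁶ ÷ −3x³ = 3x³. Subtract (3x³)·D = −9x⁶ − 12x⁵ − 24x⁴ + 6x³. Remainder: 6x⁵ − 4x⁴ − 9x³ − 56x² − 18x + 10.
Step 3: lead(6x⁵ − 4x⁴ − 9x³ − 56x² − 18x + 10) ÷ lead(D) = 6x⁵ ÷ −3x³ = −2x². Subtract (−2x²)·D = 6x⁵ + 8x⁴ + 16x³ − 4x². Remainder: −12x⁴ − 25x³ − 52x² − 18x + 10.
Step 4: lead(−12x⁴ − 25x³ − 52x² − 18x + 10) ÷ lead(D) = −12x⁴ ÷ −3x³ = 4x. Subtract (4x)·D = −12x⁴ − 16x³ − 32x² + 8x. Remainder: −9x³ − 20x² − 26x + 10.
Step 5: lead(−9x³ − 20x² − 26x + 10) ÷ lead(D) = −9x³ ÷ −3x³ = 3. Subtract (3)·D = −9x³ − 12x² − 24x + 6. Remainder: −8x² − 2x + 4.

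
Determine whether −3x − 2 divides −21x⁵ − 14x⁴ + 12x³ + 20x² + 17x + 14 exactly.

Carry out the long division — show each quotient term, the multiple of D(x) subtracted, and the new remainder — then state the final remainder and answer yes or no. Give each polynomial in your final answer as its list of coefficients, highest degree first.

Step 1: lead(−21x⁵ − 14x⁴ + 12x³ + 20x² + 17x + 14) ÷ lead(D) = −21x⁵ ÷ −3x = 7x⁴. Subtract (7x⁴)·D = −21x⁵ − 14x⁴. Remainder: 12x³ + 20x² + 17x + 14.
Step 2: lead(12x³ + 20x² + 17x + 14) ÷ lead(D) = 12x³ ÷ −3x = −4x². Subtract (−4x²)·D = 12x³ + 8x². Remainder: 12x² + 17x + 14.
Step 3: lead(12x² + 17x + 14) ÷ lead(D) = 12x² ÷ −3x = −4x. Subtract (−4x)·D = 12x² + 8x. Remainder: 9x + 14.
Step 4: lead(9x + 14) ÷ lead(D) = 9x ÷ −3x = −3. Subtract (−3)·D = 9x + 6. Remainder: 8.

R = [8], so D(x) is not a factor of P(x). no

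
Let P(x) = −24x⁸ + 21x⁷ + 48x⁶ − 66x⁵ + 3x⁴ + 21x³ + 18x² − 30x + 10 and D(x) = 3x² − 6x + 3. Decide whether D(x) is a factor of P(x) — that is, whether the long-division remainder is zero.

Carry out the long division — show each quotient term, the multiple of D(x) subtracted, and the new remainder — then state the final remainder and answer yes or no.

R(x) = −6x + 7, so D(x) is not a factor of P(x). no

Step 1: lead(−24x⁸ + 21x⁷ + 48x⁶ − 66x⁵ + 3x⁴ + 21x³ + 18x² − 30x + 10) ÷ lead(D) = −24x⁸ ÷ 3x² = −8x⁶. Subtract (−8x⁶)·D = −24x⁸ + 48x⁷ − 24x⁶. Remainder: −27x⁷ + 72x⁶ − 66x⁵ + 3x⁴ + 21x³ + 18x² − 30x + 10.
Step 2: lead(−27x⁷ + 72x⁶ − 66x⁵ + 3x⁴ + 21x³ + 18x² − 30x + 10) ÷ lead(D) = −27x⁷ ÷ 3x² = −9x⁵. Subtract (−9x⁵)·D = −27x⁷ + 54x⁶ − 27x⁵. Remainder: 18x⁶ − 39x⁵ + 3x⁴ + 21x³ + 18x² − 30x + 10.
Step 3: lead(18x⁶ − 39x⁵ + 3x⁴ + 21x³ + 18x² − 30x + 10) ÷ lead(D) = 18x⁶ ÷ 3x² = 6x⁴. Subtract (6x⁴)·D = 18x⁶ − 36x⁵ + 18x⁴. Remainder: −3x⁵ − 15x⁴ + 21x³ + 18x² − 30x + 10.
Step 4: lead(−3x⁵ − 15x⁴ + 21x³ + 18x² − 30x + 10) ÷ lead(D) = −3x⁵ ÷ 3x² = −x³. Subtract (−x³)·D = −3x⁵ + 6x⁴ − 3x³. Remainder: −21x⁴ + 24x³ + 18x² − 30x + 10.
Step 5: lead(−21x⁴ + 24x³ + 18x² − 30x + 10) ÷ lead(D) = −21x⁴ ÷ 3x² = −7x². Subtract (−7x²)·D = −21x⁴ + 42x³ − 21x². Remainder: −18x³ + 39x² − 30x + 10.
Step 6: lead(−18x³ + 39x² − 30x + 10) ÷ lead(D) = −18x³ ÷ 3x² = −6x. Subtract (−6x)·D = −18x³ + 36x² − 18x. Remainder: 3x² − 12x + 10.
Step 7: lead(3x² − 12x + 10) ÷ lead(D) = 3x² ÷ 3x² = 1. Subtract (1)·D = 3x² − 6x + 3. Remainder: −6x + 7.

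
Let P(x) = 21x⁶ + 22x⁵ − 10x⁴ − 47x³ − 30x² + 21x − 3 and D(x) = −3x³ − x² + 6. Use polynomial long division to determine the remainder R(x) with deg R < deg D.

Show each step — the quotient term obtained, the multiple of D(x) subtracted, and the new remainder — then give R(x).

Step 1: lead(21x⁶ + 22x⁵ − 10x⁴ − 47x³ − 30x² + 21x − 3) ÷ lead(D) = 21x⁶ ÷ −3x³ = −7x³. Subtract (−7x³)·D = 21x⁶ + 7x⁵ − 42x³. Remainder: 15x⁵ − 10x⁴ − 5x³ − 30x² + 21x − 3.
Step 2: lead(15x⁵ − 10x⁴ − 5x³ − 30x² + 21x − 3) ÷ lead(D) = 15x⁵ ÷ −3x³ = −5x². Subtract (−5x²)·D = 15x⁵ + 5x⁴ − 30x². Remainder: −15x⁴ − 5x³ + 21x − 3.
Step 3: lead(−15x⁴ − 5x³ + 21x − 3) ÷ lead(D) = −15x⁴ ÷ −3x³ = 5x. Subtract (5x)·D = −15x⁴ − 5x³ + 30x. Remainder: −9x − 3.

R(x) = −9x − 3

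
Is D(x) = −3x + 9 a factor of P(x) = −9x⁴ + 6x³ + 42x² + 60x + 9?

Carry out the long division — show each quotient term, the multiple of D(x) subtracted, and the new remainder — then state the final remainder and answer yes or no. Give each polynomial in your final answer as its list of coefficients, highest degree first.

Step 1: lead(−9x⁴ + 6x³ + 42x² + 60x + 9) ÷ lead(D) = −9x⁴ ÷ −3x = 3x³. Subtract (3x³)·D = −9x⁴ + 27x³. Remainder: −21x³ + 42x² + 60x + 9.
Step 2: lead(−21x³ + 42x² + 60x + 9) ÷ lead(D) = −21x³ ÷ −3x = 7x². Subtract (7x²)·D = −21x³ + 63x². Remainder: −21x² + 60x + 9.
Step 3: lead(−21x² + 60x + 9) ÷ lead(D) = −21x² ÷ −3x = 7x. Subtract (7x)·D = −21x² + 63x. Remainder: −3x + 9.
Step 4: lead(−3x + 9) ÷ lead(D) = −3x ÷ −3x = 1. Subtract (1)·D = −3x + 9. Remainder: 0.

R = [0], so D(x) is a factor of P(x). yes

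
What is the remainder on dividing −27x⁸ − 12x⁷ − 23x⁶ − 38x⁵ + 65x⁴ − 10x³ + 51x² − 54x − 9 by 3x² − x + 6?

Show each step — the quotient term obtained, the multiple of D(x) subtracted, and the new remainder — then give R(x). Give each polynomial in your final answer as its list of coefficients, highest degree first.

Step 1: lead(−27x⁸ − 12x⁷ − 23x⁶ − 38x⁵ + 65x⁴ − 10x³ + 51x² − 54x − 9) ÷ lead(D) = −27x⁸ ÷ 3x² = −9x⁶. Subtract (−9x⁶)·D = −27x⁸ + 9x⁷ − 54x⁶. Remainder: −21x⁷ + 31x⁶ − 38x⁵ + 65x⁴ − 10x³ + 51x² − 54x − 9.
Step 2: lead(−21x⁷ + 31x⁶ − 38x⁵ + 65x⁴ − 10x³ + 51x² − 54x − 9) ÷ lead(D) = −21x⁷ ÷ 3x² = −7x⁵. Subtract (−7x⁵)·D = −21x⁷ + 7x⁶ − 42x⁵. Remainder: 24x⁶ + 4x⁵ + 65x⁴ − 10x³ + 51x² − 54x − 9.
Step 3: lead(24x⁶ + 4x⁵ + 65x⁴ − 10x³ + 51x² − 54x − 9) ÷ lead(D) = 24x⁶ ÷ 3x² = 8x⁴. Subtract (8x⁴)·D = 24x⁶ − 8x⁵ + 48x⁴. Remainder: 12x⁵ + 17x⁴ − 10x³ + 51x² − 54x − 9.
Step 4: lead(12x⁵ + 17x⁴ − 10x³ + 51x² − 54x − 9) ÷ lead(D) = 12x⁵ ÷ 3x² = 4x³. Subtract (4x³)·D = 12x⁵ − 4x⁴ + 24x³. Remainder: 21x⁴ − 34x³ + 51x² − 54x − 9.
Step 5: lead(21x⁴ − 34x³ + 51x² − 54x − 9) ÷ lead(D) = 21x⁴ ÷ 3x² = 7x². Subtract (7x²)·D = 21x⁴ − 7x³ + 42x². Remainder: −27x³ + 9x² − 54x − 9.
Step 6: lead(−27x³ + 9x² − 54x − 9) ÷ lead(D) = −27x³ ÷ 3x² = −9x. Subtract (−9x)·D = −27x³ + 9x² − 54x. Remainder: −9.

R = [-9]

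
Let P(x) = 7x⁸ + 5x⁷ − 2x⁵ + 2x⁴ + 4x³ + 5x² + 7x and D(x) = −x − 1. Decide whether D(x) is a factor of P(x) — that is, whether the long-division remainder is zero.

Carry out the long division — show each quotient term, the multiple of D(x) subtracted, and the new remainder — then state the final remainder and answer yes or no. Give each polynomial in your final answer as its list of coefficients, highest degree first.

R = [0], so D(x) is a factor of P(x). yes

Step 1: lead(7x⁸ + 5x⁷ − 2x⁵ + 2x⁴ + 4x³ + 5x² + 7x) ÷ lead(D) = 7x⁸ ÷ −x = −7x⁷. Subtract (−7x⁷)·D = 7x⁸ + 7x⁷. Remainder: −2x⁷ − 2x⁵ + 2x⁴ + 4x³ + 5x² + 7x.
Step 2: lead(−2x⁷ − 2x⁵ + 2x⁴ + 4x³ + 5x² + 7x) ÷ lead(D) = −2x⁷ ÷ −x = 2x⁶. Subtract (2x⁶)·D = −2x⁷ − 2x⁶. Remainder: 2x⁶ − 2x⁵ + 2x⁴ + 4x³ + 5x² + 7x.
Step 3: lead(2x⁶ − 2x⁵ + 2x⁴ + 4x³ + 5x² + 7x) ÷ lead(D) = 2x⁶ ÷ −x = −2x⁵. Subtract (−2x⁵)·D = 2x⁶ + 2x⁵. Remainder: −4x⁵ + 2x⁴ + 4x³ + 5x² + 7x.
Step 4: lead(−4x⁵ + 2x⁴ + 4x³ + 5x² + 7x) ÷ lead(D) = −4x⁵ ÷ −x = 4x⁴. Subtract (4x⁴)·D = −4x⁵ − 4x⁴. Remainder: 6x⁴ + 4x³ + 5x² + 7x.
Step 5: lead(6x⁴ + 4x³ + 5x² + 7x) ÷ lead(D) = 6x⁴ ÷ −x = −6x³. Subtract (−6x³)·D = 6x⁴ + 6x³. Remainder: −2x³ + 5x² + 7x.
Step 6: lead(−2x³ + 5x² + 7x) ÷ lead(D) = −2x³ ÷ −x = 2x². Subtract (2x²)·D = −2x³ − 2x². Remainder: 7x² + 7x.
Step 7: lead(7x² + 7x) ÷ lead(D) = 7x² ÷ −x = −7x. Subtract (−7x)·D = 7x² + 7x. Remainder: 0.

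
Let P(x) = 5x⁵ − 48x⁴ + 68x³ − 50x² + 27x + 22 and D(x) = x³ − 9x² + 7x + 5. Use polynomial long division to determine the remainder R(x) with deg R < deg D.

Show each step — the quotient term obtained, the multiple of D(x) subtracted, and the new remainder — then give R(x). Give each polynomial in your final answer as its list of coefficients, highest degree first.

Step 1: lead(5x⁵ − 48x⁴ + 68x³ − 50x² + 27x + 22) ÷ lead(D) = 5x⁵ ÷ x³ = 5x². Subtract (5x²)·D = 5x⁵ − 45x⁴ + 35x³ + 25x². Remainder: −3x⁴ + 33x³ − 75x² + 27x + 22.
Step 2: lead(−3x⁴ + 33x³ − 75x² + 27x + 22) ÷ lead(D) = −3x⁴ ÷ x³ = −3x. Subtract (−3x)·D = −3x⁴ + 27x³ − 21x² − 15x. Remainder: 6x³ − 54x² + 42x + 22.
Step 3: lead(6x³ − 54x² + 42x + 22) ÷ lead(D) = 6x³ ÷ x³ = 6. Subtract (6)·D = 6x³ − 54x² + 42x + 30. Remainder: −8.

R = [-8]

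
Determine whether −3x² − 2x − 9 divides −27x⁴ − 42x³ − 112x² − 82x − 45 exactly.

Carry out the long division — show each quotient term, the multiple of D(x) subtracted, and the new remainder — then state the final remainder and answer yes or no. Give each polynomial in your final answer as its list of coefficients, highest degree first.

Step 1: lead(−27x⁴ − 42x³ − 112x² − 82x − 45) ÷ lead(D) = −27x⁴ ÷ −3x² = 9x². Subtract (9x²)·D = −27x⁴ − 18x³ − 81x². Remainder: −24x³ − 31x² − 82x − 45.
Step 2: lead(−24x³ − 31x² − 82x − 45) ÷ lead(D) = −24x³ ÷ −3x² = 8x. Subtract (8x)·D = −24x³ − 16x² − 72x. Remainder: −15x² − 10x − 45.
Step 3: lead(−15x² − 10x − 45) ÷ lead(D) = −15x² ÷ −3x² = 5. Subtract (5)·D = −15x² − 10x − 45. Remainder: 0.

R = [0], so D(x) is a factor of P(x). yes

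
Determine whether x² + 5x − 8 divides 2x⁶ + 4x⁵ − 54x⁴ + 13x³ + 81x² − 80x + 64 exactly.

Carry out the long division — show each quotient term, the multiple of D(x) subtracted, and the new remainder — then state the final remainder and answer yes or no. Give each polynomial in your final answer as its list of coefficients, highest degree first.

R = [0], so D(x) is a factor of P(x). yes

Step 1: lead(2x⁶ + 4x⁵ − 54x⁴ + 13x³ + 81x² − 80x + 64) ÷ lead(D) = 2x⁶ ÷ x² = 2x⁴. Subtract (2x⁴)·D = 2x⁶ + 10x⁵ − 16x⁴. Remainder: −6x⁵ − 38x⁴ + 13x³ + 81x² − 80x + 64.
Step 2: lead(−6x⁵ − 38x⁴ + 13x³ + 81x² − 80x + 64) ÷ lead(D) = −6x⁵ ÷ x² = −6x³. Subtract (−6x³)·D = −6x⁵ − 30x⁴ + 48x³. Remainder: −8x⁴ − 35x³ + 81x² − 80x + 64.
Step 3: lead(−8x⁴ − 35x³ + 81x² − 80x + 64) ÷ lead(D) = −8x⁴ ÷ x² = −8x². Subtract (−8x²)·D = −8x⁴ − 40x³ + 64x². Remainder: 5x³ + 17x² − 80x + 64.
Step 4: lead(5x³ + 17x² − 80x + 64) ÷ lead(D) = 5x³ ÷ x² = 5x. Subtract (5x)·D = 5x³ + 25x² − 40x. Remainder: −8x² − 40x + 64.
Step 5: lead(−8x² − 40x + 64) ÷ lead(D) = −8x² ÷ x² = −8. Subtract (−8)·D = −8x² − 40x + 64. Remainder: 0.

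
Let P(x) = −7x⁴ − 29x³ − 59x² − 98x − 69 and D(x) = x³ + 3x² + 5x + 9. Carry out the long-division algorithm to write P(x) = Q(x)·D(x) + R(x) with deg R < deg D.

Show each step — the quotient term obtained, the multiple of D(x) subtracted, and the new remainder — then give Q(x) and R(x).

Step 1: lead(−7x⁴ − 29x³ − 59x² − 98x − 69) ÷ lead(D) = −7x⁴ ÷ x³ = −7x. Subtract (−7x)·D = −7x⁴ − 21x³ − 35x² − 63x. Remainder: −8x³ − 24x² − 35x − 69.
Step 2: lead(−8x³ − 24x² − 35x − 69) ÷ lead(D) = −8x³ ÷ x³ = −8. Subtract (−8)·D = −8x³ − 24x² − 40x − 72. Remainder: 5x + 3.

Q(x) = −7x − 8; R(x) = 5x + 3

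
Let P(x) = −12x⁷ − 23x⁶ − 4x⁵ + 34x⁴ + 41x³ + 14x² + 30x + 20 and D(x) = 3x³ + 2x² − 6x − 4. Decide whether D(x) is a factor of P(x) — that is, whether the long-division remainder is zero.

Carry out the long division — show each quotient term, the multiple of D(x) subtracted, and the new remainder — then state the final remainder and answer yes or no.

Step 1: lead(−12x⁷ − 23x⁶ − 4x⁵ + 34x⁴ + 41x³ + 14x² + 30x + 20) ÷ lead(D) = −12x⁷ ÷ 3x³ = −4x⁴. Subtract (−4x⁴)·D = −12x⁷ − 8x⁶ + 24x⁵ + 16x⁴. Remainder: −15x⁶ − 28x⁵ + 18x⁴ + 41x³ + 14x² + 30x + 20.
Step 2: lead(−15x⁶ − 28x⁵ + 18x⁴ + 41x³ + 14x² + 30x + 20) ÷ lead(D) = −15x⁶ ÷ 3x³ = −5x³. Subtract (−5x³)·D = −15x⁶ − 10x⁵ + 30x⁴ + 20x³. Remainder: −18x⁵ − 12x⁴ + 21x³ + 14x² + 30x + 20.
Step 3: lead(−18x⁵ − 12x⁴ + 21x³ + 14x² + 30x + 20) ÷ lead(D) = −18x⁵ ÷ 3x³ = −6x². Subtract (−6x²)·D = −18x⁵ − 12x⁴ + 36x³ + 24x². Remainder: −15x³ − 10x² + 30x + 20.
Step 4: lead(−15x³ − 10x² + 30x + 20) ÷ lead(D) = −15x³ ÷ 3x³ = −5. Subtract (−5)·D = −15x³ − 10x² + 30x + 20. Remainder: 0.

R(x) = 0, so D(x) is a factor of P(x). yes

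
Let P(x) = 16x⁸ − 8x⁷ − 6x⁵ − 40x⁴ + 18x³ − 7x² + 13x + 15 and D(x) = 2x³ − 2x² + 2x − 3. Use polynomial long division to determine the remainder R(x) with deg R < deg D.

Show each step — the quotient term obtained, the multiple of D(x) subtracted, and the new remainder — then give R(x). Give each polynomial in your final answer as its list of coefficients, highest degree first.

Step 1: lead(16x⁸ − 8x⁷ − 6x⁵ − 40x⁴ + 18x³ − 7x² + 13x + 15) ÷ lead(D) = 16x⁸ ÷ 2x³ = 8x⁵. Subtract (8x⁵)·D = 16x⁸ − 16x⁷ + 16x⁶ − 24x⁵. Remainder: 8x⁷ − 16x⁶ + 18x⁵ − 40x⁴ + 18x³ − 7x² + 13x + 15.
Step 2: lead(8x⁷ − 16x⁶ + 18x⁵ − 40x⁴ + 18x³ − 7x² + 13x + 15) ÷ lead(D) = 8x⁷ ÷ 2x³ = 4x⁴. Subtract (4x⁴)·D = 8x⁷ − 8x⁶ + 8x⁵ − 12x⁴. Remainder: −8x⁶ + 10x⁵ − 28x⁴ + 18x³ − 7x² + 13x + 15.
Step 3: lead(−8x⁶ + 10x⁵ − 28x⁴ + 18x³ − 7x² + 13x + 15) ÷ lead(D) = −8x⁶ ÷ 2x³ = −4x³. Subtract (−4x³)·D = −8x⁶ + 8x⁵ − 8x⁴ + 12x³. Remainder: 2x⁵ − 20x⁴ + 6x³ − 7x² + 13x + 15.
Step 4: lead(2x⁵ − 20x⁴ + 6x³ − 7x² + 13x + 15) ÷ lead(D) = 2x⁵ ÷ 2x³ = x². Subtract (x²)·D = 2x⁵ − 2x⁴ + 2x³ − 3x². Remainder: −18x⁴ + 4x³ − 4x² + 13x + 15.
Step 5: lead(−18x⁴ + 4x³ − 4x² + 13x + 15) ÷ lead(D) = −18x⁴ ÷ 2x³ = −9x. Subtract (−9x)·D = −18x⁴ + 18x³ − 18x² + 27x. Remainder: −14x³ + 14x² − 14x + 15.
Step 6: lead(−14x³ + 14x² − 14x + 15) ÷ lead(D) = −14x³ ÷ 2x³ = −7. Subtract (−7)·D = −14x³ + 14x² − 14x + 21. Remainder: −6.

R = [-6]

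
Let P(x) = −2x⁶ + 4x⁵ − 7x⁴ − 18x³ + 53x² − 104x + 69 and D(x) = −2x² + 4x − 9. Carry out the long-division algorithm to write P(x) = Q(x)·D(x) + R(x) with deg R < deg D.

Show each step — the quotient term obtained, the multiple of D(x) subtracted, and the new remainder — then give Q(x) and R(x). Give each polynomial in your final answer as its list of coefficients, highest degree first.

Step 1: lead(−2x⁶ + 4x⁵ − 7x⁴ − 18x³ + 53x² − 104x + 69) ÷ lead(D) = −2x⁶ ÷ −2x² = x⁴. Subtract (x⁴)·D = −2x⁶ + 4x⁵ − 9x⁴. Remainder: 2x⁴ − 18x³ + 53x² − 104x + 69.
Step 2: lead(2x⁴ − 18x³ + 53x² − 104x + 69) ÷ lead(D) = 2x⁴ ÷ −2x² = −x². Subtract (−x²)·D = 2x⁴ − 4x³ + 9x². Remainder: −14x³ + 44x² − 104x + 69.
Step 3: lead(−14x³ + 44x² − 104x + 69) ÷ lead(D) = −14x³ ÷ −2x² = 7x. Subtract (7x)·D = −14x³ + 28x² − 63x. Remainder: 16x² − 41x + 69.
Step 4: lead(16x² − 41x + 69) ÷ lead(D) = 16x² ÷ −2x² = −8. Subtract (−8)·D = 16x² − 32x + 72. Remainder: −9x − 3.

Q = [1, 0, -1, 7, -8]; R = [-9, -3]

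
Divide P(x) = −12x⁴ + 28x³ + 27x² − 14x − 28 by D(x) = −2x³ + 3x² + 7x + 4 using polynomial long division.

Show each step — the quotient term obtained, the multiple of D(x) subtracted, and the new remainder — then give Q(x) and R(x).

Q(x) = 6x − 5; R(x) = −3x − 8

Step 1: lead(−12x⁴ + 28x³ + 27x² − 14x − 28) ÷ lead(D) = −12x⁴ ÷ −2x³ = 6x. Subtract (6x)·D = −12x⁴ + 18x³ + 42x² + 24x. Remainder: 10x³ − 15x² − 38x − 28.
Step 2: lead(10x³ − 15x² − 38x − 28) ÷ lead(D) = 10x³ ÷ −2x³ = −5. Subtract (−5)·D = 10x³ − 15x² − 35x − 20. Remainder: −3x − 8.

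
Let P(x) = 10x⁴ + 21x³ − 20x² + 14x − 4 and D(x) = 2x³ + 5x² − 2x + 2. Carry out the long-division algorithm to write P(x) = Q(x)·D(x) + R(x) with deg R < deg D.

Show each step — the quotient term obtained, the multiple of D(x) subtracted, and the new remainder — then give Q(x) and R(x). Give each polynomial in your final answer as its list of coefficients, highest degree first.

Q = [5, -2]; R = [0]

Step 1: lead(10x⁴ + 21x³ − 20x² + 14x − 4) ÷ lead(D) = 10x⁴ ÷ 2x³ = 5x. Subtract (5x)·D = 10x⁴ + 25x³ − 10x² + 10x. Remainder: −4x³ − 10x² + 4x − 4.
Step 2: lead(−4x³ − 10x² + 4x − 4) ÷ lead(D) = −4x³ ÷ 2x³ = −2. Subtract (−2)·D = −4x³ − 10x² + 4x − 4. Remainder: 0.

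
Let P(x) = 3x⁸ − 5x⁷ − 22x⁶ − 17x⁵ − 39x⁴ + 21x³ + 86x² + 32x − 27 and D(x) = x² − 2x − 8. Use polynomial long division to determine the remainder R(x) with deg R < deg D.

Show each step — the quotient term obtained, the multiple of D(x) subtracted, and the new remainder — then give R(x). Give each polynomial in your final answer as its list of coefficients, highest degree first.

Step 1: lead(3x⁸ − 5x⁷ − 22x⁶ − 17x⁵ − 39x⁴ + 21x³ + 86x² + 32x − 27) ÷ lead(D) = 3x⁸ ÷ x² = 3x⁶. Subtract (3x⁶)·D = 3x⁸ − 6x⁷ − 24x⁶. Remainder: x⁷ + 2x⁶ − 17x⁵ − 39x⁴ + 21x³ + 86x² + 32x − 27.
Step 2: lead(x⁷ + 2x⁶ − 17x⁵ − 39x⁴ + 21x³ + 86x² + 32x − 27) ÷ lead(D) = x⁷ ÷ x² = x⁵. Subtract (x⁵)·D = x⁷ − 2x⁶ − 8x⁵. Remainder: 4x⁶ − 9x⁵ − 39x⁴ + 21x³ + 86x² + 32x − 27.
Step 3: lead(4x⁶ − 9x⁵ − 39x⁴ + 21x³ + 86x² + 32x − 27) ÷ lead(D) = 4x⁶ ÷ x² = 4x⁴. Subtract (4x⁴)·D = 4x⁶ − 8x⁵ − 32x⁴. Remainder: −x⁵ − 7x⁴ + 21x³ + 86x² + 32x − 27.
Step 4: lead(−x⁵ − 7x⁴ + 21x³ + 86x² + 32x − 27) ÷ lead(D) = −x⁵ ÷ x² = −x³. Subtract (−x³)·D = −x⁵ + 2x⁴ + 8x³. Remainder: −9x⁴ + 13x³ + 86x² + 32x − 27.
Step 5: lead(−9x⁴ + 13x³ + 86x² + 32x − 27) ÷ lead(D) = −9x⁴ ÷ x² = −9x². Subtract (−9x²)·D = −9x⁴ + 18x³ + 72x². Remainder: −5x³ + 14x² + 32x − 27.
Step 6: lead(−5x³ + 14x² + 32x − 27) ÷ lead(D) = −5x³ ÷ x² = −5x. Subtract (−5x)·D = −5x³ + 10x² + 40x. Remainder: 4x² − 8x − 27.
Step 7: lead(4x² − 8x − 27) ÷ lead(D) = 4x² ÷ x² = 4. Subtract (4)·D = 4x² − 8x − 32. Remainder: 5.

R = [5]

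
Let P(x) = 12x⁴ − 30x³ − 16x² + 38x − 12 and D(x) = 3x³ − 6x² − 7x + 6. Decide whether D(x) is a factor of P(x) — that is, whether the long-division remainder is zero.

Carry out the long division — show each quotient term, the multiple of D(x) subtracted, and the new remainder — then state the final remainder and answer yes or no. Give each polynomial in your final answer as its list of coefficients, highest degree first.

Step 1: lead(12x⁴ − 30x³ − 16x² + 38x − 12) ÷ lead(D) = 12x⁴ ÷ 3x³ = 4x. Subtract (4x)·D = 12x⁴ − 24x³ − 28x² + 24x. Remainder: −6x³ + 12x² + 14x − 12.
Step 2: lead(−6x³ + 12x² + 14x − 12) ÷ lead(D) = −6x³ ÷ 3x³ = −2. Subtract (−2)·D = −6x³ + 12x² + 14x − 12. Remainder: 0.

R = [0], so D(x) is a factor of P(x). yes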